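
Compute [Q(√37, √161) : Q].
[Q(√37, √161) : Q] = 4

[Q(√37):Q] = 2 (min poly x^2 - 37, irreducible since 37 is squarefree > 1). For the top step, suppose √161 ∈ Q(√37), say √161 = c + d√37 with c, d ∈ Q. Squaring: 161 = c^2 + 37d^2 + 2cd√37. Since √37 ∉ Q this forces 2cd = 0. If d = 0 then √161 = c ∈ Q, contradicting 161 squarefree > 1. If c = 0 then 161 = 37d^2, so 37·161 = (37d)^2 is a perfect square in Q — but 37·161 = 5957 is not a perfect square (since 37 and 161 are distinct squarefree integers). Contradiction. Hence √161 ∉ Q(√37), so x^2 - 161 stays irreducible over Q(√37) and [Q(√37, √161) : Q(√37)] = 2. By the tower law, [Q(√37, √161) : Q] = 2 · 2 = 4.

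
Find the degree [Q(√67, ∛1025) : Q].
[Q(√67, ∛1025) : Q] = 6

Let L = Q(√67, ∛1025). Since Q(√67) ⊂ L and [Q(√67):Q] = 2, the tower law gives 2 | [L:Q]. Likewise Q(∛1025) ⊂ L with [Q(∛1025):Q] = 3 (because 1025 is not a perfect cube), so 3 | [L:Q]. As gcd(2,3) = 1, [L:Q] is divisible by 6. Conversely L is generated over Q by √67 and ∛1025, so [L:Q] ≤ 2·3 = 6. Therefore [Q(√67, ∛1025) : Q] = 6.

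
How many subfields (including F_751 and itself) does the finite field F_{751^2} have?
F_{751^2} has 2 subfields

The subfields of F_{p^n} are exactly the fields F_{p^d} for d | n (each is the fixed field of the unique index-d subgroup of Gal(F_{p^n}/F_p) ≅ Z/nZ). The divisors of n = 2 are {1, 2}, giving 2 subfields: F_{751^1}, F_{751^2}.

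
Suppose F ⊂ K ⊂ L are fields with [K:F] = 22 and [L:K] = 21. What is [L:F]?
[L:F] = 462

The tower law says that for any tower of field extensions F ⊂ K ⊂ L with finite degrees, [L:F] = [L:K] · [K:F]. Here this gives [L:F] = 21 · 22 = 462.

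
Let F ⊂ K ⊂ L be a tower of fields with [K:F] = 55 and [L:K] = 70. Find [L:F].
[L:F] = 3850

The tower law says that for any tower of field extensions F ⊂ K ⊂ L with finite degrees, [L:F] = [L:K] · [K:F]. Here this gives [L:F] = 70 · 55 = 3850.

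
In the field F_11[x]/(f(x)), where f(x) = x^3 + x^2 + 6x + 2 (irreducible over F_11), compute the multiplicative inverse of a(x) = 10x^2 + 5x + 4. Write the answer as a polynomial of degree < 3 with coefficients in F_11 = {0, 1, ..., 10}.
a(x)^(-1) ≡ x^2 + 2x + 5 (mod f(x))

Since f is irreducible over F_11, F_11[x]/(f) is a field and a(x) ≠ 0 has an inverse. Apply the extended Euclidean algorithm to f(x) and a(x) in F_11[x]: f(x) = (10x + 5)·a(x) + (7x + 4);  a(x) = (3x + 10)·(7x + 4) + (8). The last nonzero remainder is the constant 8 = gcd(f, a) in F_11. Back-substituting through the division chain expresses 8 = s(x)·a(x) + t(x)·f(x) with s(x) ≡ 8x^2 + 5x + 7 (mod f), so (8x^2 + 5x + 7)·a(x) ≡ 8 (mod f). Multiplying by 8^(-1) ≡ 7 in F_11 gives a(x)^(-1) ≡ 7·(8x^2 + 5x + 7) ≡ x^2 + 2x + 5 (mod f). Check: (10x^2 + 5x + 4)·(x^2 + 2x + 5) = 10x^4 + 3x^3 + 9x^2 + 9 ≡ 1 (mod x^3 + x^2 + 6x + 2).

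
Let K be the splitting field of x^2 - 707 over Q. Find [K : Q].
[K : Q] = 2

f(x) = x^2 - 707 factors as (x - √707)(x + √707). The splitting field is K = Q(√707). Since 707 is squarefree and > 1, it is not a perfect square, so x^2 - 707 is irreducible over Q and [Q(√707) : Q] = 2. Hence [K : Q] = 2.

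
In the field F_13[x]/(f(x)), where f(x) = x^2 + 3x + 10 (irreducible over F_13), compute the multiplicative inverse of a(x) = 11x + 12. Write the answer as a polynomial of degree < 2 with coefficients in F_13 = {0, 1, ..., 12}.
a(x)^(-1) ≡ 6x + 2 (mod f(x))

Since f is irreducible over F_13, F_13[x]/(f) is a field and a(x) ≠ 0 has an inverse. Apply the extended Euclidean algorithm to f(x) and a(x) in F_13[x]: f(x) = (6x + 2)·a(x) + (12). The last nonzero remainder is the constant 12 = gcd(f, a) in F_13. Back-substituting through the division chain expresses 12 = s(x)·a(x) + t(x)·f(x) with s(x) ≡ 7x + 11 (mod f), so (7x + 11)·a(x) ≡ 12 (mod f). Multiplying by 12^(-1) ≡ 12 in F_13 gives a(x)^(-1) ≡ 12·(7x + 11) ≡ 6x + 2 (mod f). Check: (11x + 12)·(6x + 2) = x^2 + 3x + 11 ≡ 1 (mod x^2 + 3x + 10).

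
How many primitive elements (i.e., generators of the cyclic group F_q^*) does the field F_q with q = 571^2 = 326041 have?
There are φ(326040) = 69120 primitive elements

F_q^* is cyclic of order q - 1 = 326040. A cyclic group of order m has exactly φ(m) generators. Here m = 326040 = 2^3 · 3 · 5 · 11 · 13 · 19, so the number of primitive elements is φ(326040) = 69120.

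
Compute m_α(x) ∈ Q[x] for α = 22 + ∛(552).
m_α(x) = x^3 - 66x^2 + 1452x - 11200

Set β = α - 22 = ∛(552), so β^3 = 552. Then (α - 22)^3 - 552 = 0, i.e. α is a root of g(x) = (x - 22)^3 - 552 = x^3 - 66x^2 + 1452x - 11200. Since g(x) = h(x - 22) where h(x) = x^3 - 552, and h is irreducible over Q (because 552 is not a perfect cube, so h has no rational root, and a monic cubic with no rational root is irreducible), g is also irreducible (irreducibility is preserved under the substitution x → x - 22). Hence m_α(x) = x^3 - 66x^2 + 1452x - 11200.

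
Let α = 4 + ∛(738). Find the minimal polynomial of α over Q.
m_α(x) = x^3 - 12x^2 + 48x - 802

Set β = α - 4 = ∛(738), so β^3 = 738. Then (α - 4)^3 - 738 = 0, i.e. α is a root of g(x) = (x - 4)^3 - 738 = x^3 - 12x^2 + 48x - 802. Since g(x) = h(x - 4) where h(x) = x^3 - 738, and h is irreducible over Q (because 738 is not a perfect cube, so h has no rational root, and a monic cubic with no rational root is irreducible), g is also irreducible (irreducibility is preserved under the substitution x → x - 4). Hence m_α(x) = x^3 - 12x^2 + 48x - 802.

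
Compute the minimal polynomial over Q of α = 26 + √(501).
m_α(x) = x^2 - 52x + 175

From α - 26 = √(501), squaring gives (α - 26)^2 = 501, i.e. α^2 - 52α + 676 = 501, so α^2 - 52α + 175 = 0. The discriminant of x^2 - 52x + 175 is (-52)^2 - 4·(175) = 2704 - 700 = 2004, and 4·(501) is not a perfect square in Q since 501 is squarefree and ≠ 1. Hence x^2 - 52x + 175 is irreducible over Q and is the minimal polynomial of α.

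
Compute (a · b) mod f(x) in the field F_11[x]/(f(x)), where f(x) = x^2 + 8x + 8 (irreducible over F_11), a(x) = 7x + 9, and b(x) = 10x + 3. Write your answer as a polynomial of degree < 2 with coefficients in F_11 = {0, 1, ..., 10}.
a · b ≡ 2x + 6 (mod f(x))

Multiply in F_11[x]: a(x)·b(x) = (7x + 9)·(10x + 3) = 4x^2 + x + 5. This has degree ≥ 2, so divide by f(x) over F_11: 4x^2 + x + 5 = (4)·(x^2 + 8x + 8) + (2x + 6). Hence a·b ≡ 2x + 6 (mod f). (F_11[x]/(f) is a field with 11^2 = 121 elements since f is irreducible of degree 2.)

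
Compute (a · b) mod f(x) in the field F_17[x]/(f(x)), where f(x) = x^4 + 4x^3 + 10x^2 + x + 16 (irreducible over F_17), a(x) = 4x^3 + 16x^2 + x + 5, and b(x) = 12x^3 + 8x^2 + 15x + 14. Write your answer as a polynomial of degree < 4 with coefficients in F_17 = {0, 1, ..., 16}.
a · b ≡ 13x^3 + 6x^2 + 2x + 2 (mod f(x))

Multiply in F_17[x]: a(x)·b(x) = (4x^3 + 16x^2 + x + 5)·(12x^3 + 8x^2 + 15x + 14) = 14x^6 + 3x^5 + 13x^4 + 7x^3 + 7x^2 + 4x + 2. This has degree ≥ 4, so divide by f(x) over F_17: 14x^6 + 3x^5 + 13x^4 + 7x^3 + 7x^2 + 4x + 2 = (14x^2 + 15x)·(x^4 + 4x^3 + 10x^2 + x + 16) + (13x^3 + 6x^2 + 2x + 2). Hence a·b ≡ 13x^3 + 6x^2 + 2x + 2 (mod f). (F_17[x]/(f) is a field with 17^4 = 83521 elements since f is irreducible of degree 4.)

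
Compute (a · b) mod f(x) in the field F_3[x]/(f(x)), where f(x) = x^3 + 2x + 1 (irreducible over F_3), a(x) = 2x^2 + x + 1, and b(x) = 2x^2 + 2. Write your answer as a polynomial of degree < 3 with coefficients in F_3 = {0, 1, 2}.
a · b ≡ x^2 (mod f(x))

Multiply in F_3[x]: a(x)·b(x) = (2x^2 + x + 1)·(2x^2 + 2) = x^4 + 2x^3 + 2x + 2. This has degree ≥ 3, so divide by f(x) over F_3: x^4 + 2x^3 + 2x + 2 = (x + 2)·(x^3 + 2x + 1) + (x^2). Hence a·b ≡ x^2 (mod f). (F_3[x]/(f) is a field with 3^3 = 27 elements since f is irreducible of degree 3.)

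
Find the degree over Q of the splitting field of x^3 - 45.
[K : Q] = 6

The roots of x^3 - 45 are ∛45, ω∛45, ω^2∛45 where ω = e^(2πi/3) is a primitive cube root of unity, so K = Q(∛45, ω). Now [Q(∛45):Q] = 3 (since 45 is not a perfect cube, x^3 - 45 is irreducible) and [Q(ω):Q] = 2. Both 2 and 3 divide [K:Q], and [K:Q] ≤ 3·2 = 6, so [K:Q] = 6. (Equivalently: Q(∛45) ⊂ R but ω ∉ R, so [K : Q(∛45)] = 2.)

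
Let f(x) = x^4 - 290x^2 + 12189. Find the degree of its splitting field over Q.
[K : Q] = 4

Solving the quadratic in x^2: x^2 = (290 ± √(290^2 - 4·12189))/2 = (290 ± √35344)/2 = (290 ± 188)/2, giving x^2 = 239 or x^2 = 51. So f(x) = (x^2 - 239)(x^2 - 51) and the roots of f are ±√239, ±√51. Hence the splitting field is K = Q(√239, √51). Since 239 and 51 are distinct squarefree integers > 1, their product 12189 is not a perfect square, so √51 ∉ Q(√239). By the tower law [K:Q] = [Q(√239,√51):Q(√239)] · [Q(√239):Q] = 2 · 2 = 4.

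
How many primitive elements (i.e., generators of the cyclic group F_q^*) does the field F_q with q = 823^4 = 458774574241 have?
There are φ(458774574240) = 120266022912 primitive elements

F_q^* is cyclic of order q - 1 = 458774574240. A cyclic group of order m has exactly φ(m) generators. Here m = 458774574240 = 2^5 · 3 · 5 · 103 · 137 · 67733, so the number of primitive elements is φ(458774574240) = 120266022912.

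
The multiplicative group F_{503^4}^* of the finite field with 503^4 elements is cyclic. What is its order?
|F_{503^4}^*| = 64013554080

F_{503^4} has 503^4 = 64013554081 elements; its multiplicative group consists of all nonzero elements, so |F_{503^4}^*| = 64013554081 - 1 = 64013554080. (It is cyclic since any finite subgroup of the multiplicative group of a field is cyclic.)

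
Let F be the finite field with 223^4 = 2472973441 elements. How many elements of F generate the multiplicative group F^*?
There are φ(2472973440) = 549863424 primitive elements

F_q^* is cyclic of order q - 1 = 2472973440. A cyclic group of order m has exactly φ(m) generators. Here m = 2472973440 = 2^7 · 3 · 5 · 7 · 37 · 4973, so the number of primitive elements is φ(2472973440) = 549863424.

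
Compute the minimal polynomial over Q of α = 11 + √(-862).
m_α(x) = x^2 - 22x + 983

From α - 11 = √(-862), squaring gives (α - 11)^2 = -862, i.e. α^2 - 22α + 121 = -862, so α^2 - 22α + 983 = 0. The discriminant of x^2 - 22x + 983 is (-22)^2 - 4·(983) = 484 - 3932 = -3448, and 4·(-862) is not a perfect square in Q since -862 is squarefree and ≠ 1. Hence x^2 - 22x + 983 is irreducible over Q and is the minimal polynomial of α.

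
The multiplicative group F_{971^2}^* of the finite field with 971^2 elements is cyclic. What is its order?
|F_{971^2}^*| = 942840

F_{971^2} has 971^2 = 942841 elements; its multiplicative group consists of all nonzero elements, so |F_{971^2}^*| = 942841 - 1 = 942840. (It is cyclic since any finite subgroup of the multiplicative group of a field is cyclic.)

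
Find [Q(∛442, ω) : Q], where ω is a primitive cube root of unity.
[Q(∛442, ω) : Q] = 6

[Q(∛442):Q] = 3 (min poly x^3 - 442, irreducible since 442 is not a perfect cube). [Q(ω):Q] = 2 (min poly x^2 + x + 1). Since Q(∛442) ⊂ R and ω ∉ R, we have ω ∉ Q(∛442), so x^2 + x + 1 remains irreducible over Q(∛442) and [Q(∛442, ω) : Q(∛442)] = 2. By the tower law, [Q(∛442, ω) : Q] = 3 · 2 = 6. (In fact Q(∛442, ω) is the splitting field of x^3 - 442 over Q.)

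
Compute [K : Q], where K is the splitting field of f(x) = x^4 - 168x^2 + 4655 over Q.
[K : Q] = 4

Solving the quadratic in x^2: x^2 = (168 ± √(168^2 - 4·4655))/2 = (168 ± √9604)/2 = (168 ± 98)/2, giving x^2 = 35 or x^2 = 133. So f(x) = (x^2 - 35)(x^2 - 133) and the roots of f are ±√35, ±√133. Hence the splitting field is K = Q(√35, √133). Since 35 and 133 are distinct squarefree integers > 1, their product 4655 is not a perfect square, so √133 ∉ Q(√35). By the tower law [K:Q] = [Q(√35,√133):Q(√35)] · [Q(√35):Q] = 2 · 2 = 4.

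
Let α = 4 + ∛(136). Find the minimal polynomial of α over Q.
m_α(x) = x^3 - 12x^2 + 48x - 200

Set β = α - 4 = ∛(136), so β^3 = 136. Then (α - 4)^3 - 136 = 0, i.e. α is a root of g(x) = (x - 4)^3 - 136 = x^3 - 12x^2 + 48x - 200. Since g(x) = h(x - 4) where h(x) = x^3 - 136, and h is irreducible over Q (because 136 is not a perfect cube, so h has no rational root, and a monic cubic with no rational root is irreducible), g is also irreducible (irreducibility is preserved under the substitution x → x - 4). Hence m_α(x) = x^3 - 12x^2 + 48x - 200.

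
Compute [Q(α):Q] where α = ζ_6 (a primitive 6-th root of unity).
[Q(α):Q] = 2

The minimal polynomial of ζ_6 over Q is the 6-th cyclotomic polynomial Φ_6(x), which is irreducible over Q and has degree φ(6) = 2. Hence [Q(α):Q] = φ(6) = 2.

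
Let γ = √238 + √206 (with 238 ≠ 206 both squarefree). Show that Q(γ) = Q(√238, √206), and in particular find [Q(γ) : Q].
[Q(γ) : Q] = 4 (equivalently, Q(γ) = Q(√238, √206))

Obviously Q(γ) ⊆ Q(√238, √206), and [Q(√238, √206):Q] = 4 (since 238, 206 are distinct squarefree integers > 1 with 49028 not a perfect square). To show equality we compute the minimal polynomial of γ. From γ = √238 + √206: γ^2 = 238 + 2√(49028) + 206 = 444 + 2√(49028), so γ^2 - 444 = 2√(49028); squaring, (γ^2 - 444)^2 = 4·49028, i.e. γ^4 - 888γ^2 + 197136 - 196112 = 0, i.e. γ^4 - 888γ^2 + 1024 = 0. So γ is a root of x^4 - 888x^2 + 1024. This polynomial is irreducible over Q: it has no rational root (each ±√238 ± √206 is irrational), and any factorization into two quadratics over Q would force √(49028) ∈ Q (pairing opposite roots) or √238, √206 ∈ Q (other pairings), all impossible. Hence [Q(γ):Q] = 4 = [Q(√238, √206):Q], so Q(γ) = Q(√238, √206).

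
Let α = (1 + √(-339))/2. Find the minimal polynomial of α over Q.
m_α(x) = x^2 - x + 85

From 2α - 1 = √(-339), squaring gives (2α - 1)^2 = -339, i.e. 4α^2 - 4α + 1 = -339, so α^2 - α + (1 + 339)/4 = 0. Since -339 ≡ 1 (mod 4), (1 + 339)/4 = 85 ∈ Z. The polynomial x^2 - x + 85 has discriminant 1 - 4·(85) = -339, which is not a perfect square in Q (d = -339 is squarefree and ≠ 1), so x^2 - x + 85 is irreducible over Q. It is the minimal polynomial of α.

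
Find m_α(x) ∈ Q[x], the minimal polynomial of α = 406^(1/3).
m_α(x) = x^3 - 406

α satisfies α^3 = 406, so x^3 - 406 annihilates α. By the rational root test, a rational root p/q (in lowest terms) of x^3 - 406 would satisfy p^3 = 406 q^3, forcing q = 1 and p^3 = 406; but 406 is not a perfect cube, contradiction. A monic cubic over Q with no rational root is irreducible (any nontrivial factorization would include a linear factor). Hence x^3 - 406 is the minimal polynomial of α, and in particular [Q(α):Q] = 3.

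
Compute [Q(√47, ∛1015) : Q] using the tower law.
[Q(√47, ∛1015) : Q] = 6

Let L = Q(√47, ∛1015). Since Q(√47) ⊂ L and [Q(√47):Q] = 2, the tower law gives 2 | [L:Q]. Likewise Q(∛1015) ⊂ L with [Q(∛1015):Q] = 3 (because 1015 is not a perfect cube), so 3 | [L:Q]. As gcd(2,3) = 1, [L:Q] is divisible by 6. Conversely L is generated over Q by √47 and ∛1015, so [L:Q] ≤ 2·3 = 6. Therefore [Q(√47, ∛1015) : Q] = 6.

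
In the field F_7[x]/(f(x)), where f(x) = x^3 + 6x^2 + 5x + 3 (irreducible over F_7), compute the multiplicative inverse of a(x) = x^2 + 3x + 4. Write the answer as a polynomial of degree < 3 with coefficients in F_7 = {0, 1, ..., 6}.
a(x)^(-1) ≡ 3x^2 + 5x + 6 (mod f(x))

Since f is irreducible over F_7, F_7[x]/(f) is a field and a(x) ≠ 0 has an inverse. Apply the extended Euclidean algorithm to f(x) and a(x) in F_7[x]: f(x) = (x + 3)·a(x) + (6x + 5);  a(x) = (6x + 6)·(6x + 5) + (2). The last nonzero remainder is the constant 2 = gcd(f, a) in F_7. Back-substituting through the division chain expresses 2 = s(x)·a(x) + t(x)·f(x) with s(x) ≡ 6x^2 + 3x + 5 (mod f), so (6x^2 + 3x + 5)·a(x) ≡ 2 (mod f). Multiplying by 2^(-1) ≡ 4 in F_7 gives a(x)^(-1) ≡ 4·(6x^2 + 3x + 5) ≡ 3x^2 + 5x + 6 (mod f). Check: (x^2 + 3x + 4)·(3x^2 + 5x + 6) = 3x^4 + 5x^2 + 3x + 3 ≡ 1 (mod x^3 + 6x^2 + 5x + 3).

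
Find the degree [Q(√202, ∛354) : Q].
[Q(√202, ∛354) : Q] = 6

Let L = Q(√202, ∛354). Since Q(√202) ⊂ L and [Q(√202):Q] = 2, the tower law gives 2 | [L:Q]. Likewise Q(∛354) ⊂ L with [Q(∛354):Q] = 3 (because 354 is not a perfect cube), so 3 | [L:Q]. As gcd(2,3) = 1, [L:Q] is divisible by 6. Conversely L is generated over Q by √202 and ∛354, so [L:Q] ≤ 2·3 = 6. Therefore [Q(√202, ∛354) : Q] = 6.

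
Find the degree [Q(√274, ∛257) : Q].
[Q(√274, ∛257) : Q] = 6

Let L = Q(√274, ∛257). Since Q(√274) ⊂ L and [Q(√274):Q] = 2, the tower law gives 2 | [L:Q]. Likewise Q(∛257) ⊂ L with [Q(∛257):Q] = 3 (because 257 is not a perfect cube), so 3 | [L:Q]. As gcd(2,3) = 1, [L:Q] is divisible by 6. Conversely L is generated over Q by √274 and ∛257, so [L:Q] ≤ 2·3 = 6. Therefore [Q(√274, ∛257) : Q] = 6.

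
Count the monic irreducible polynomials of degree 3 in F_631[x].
There are 83746320 monic irreducible polynomials of degree 3 over F_631

Each element of F_{631^3} that lies in no proper subfield is a root of exactly one monic irreducible of degree 3 over F_631, and each such polynomial has 3 distinct roots in F_{631^3}. By Möbius inversion the count is N_631(3) = (1/3) Σ_{d|3} μ(3/d) · 631^d = (1/3)(μ(3)·631^1 + μ(1)·631^3) = 251238960/3 = 83746320.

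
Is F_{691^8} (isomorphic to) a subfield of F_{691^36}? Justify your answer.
No: F_{691^8} is not a subfield of F_{691^36}

F_{p^m} embeds in F_{p^n} iff m | n. Here 8 ∤ 36 (since 36 = 4·8 + 4 with remainder 4 ≠ 0), so F_{691^8} is not a subfield of F_{691^36}. Equivalently: if it were, the tower law would give 8 = [F_{691^8}:F_691] dividing [F_{691^36}:F_691] = 36, contradiction.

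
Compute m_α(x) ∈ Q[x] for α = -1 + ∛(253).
m_α(x) = x^3 + 3x^2 + 3x - 252

Set β = α + 1 = ∛(253), so β^3 = 253. Then (α + 1)^3 - 253 = 0, i.e. α is a root of g(x) = (x + 1)^3 - 253 = x^3 + 3x^2 + 3x - 252. Since g(x) = h(x + 1) where h(x) = x^3 - 253, and h is irreducible over Q (because 253 is not a perfect cube, so h has no rational root, and a monic cubic with no rational root is irreducible), g is also irreducible (irreducibility is preserved under the substitution x → x + 1). Hence m_α(x) = x^3 + 3x^2 + 3x - 252.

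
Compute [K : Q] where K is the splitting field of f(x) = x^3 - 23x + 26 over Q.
[K : Q] = 6

By the rational root test, any rational root of the monic integer polynomial f(x) = x^3 - 23x + 26 must be an integer dividing the constant term 26, i.e. one of ±{1, 2, 13, 26}. Evaluating: f(1) = 4, f(-1) = 48, f(2) = -12, f(-2) = 64, f(13) = 1924, f(-13) = -1872, f(26) = 17004, f(-26) = -16952; none is 0, so f has no rational root and is therefore irreducible over Q (a cubic with no linear factor over a field is irreducible). For an irreducible cubic, the Galois group is A_3 or S_3 according as the discriminant disc(f) = -4a^3 - 27b^2 = -4·(-23)^3 - 27·(26)^2 = 30416 is or is not a square in Q. Here disc(f) = 30416 is not a perfect square in Q, so the Galois group of f over Q is not contained in A_3 and must be all of S_3. The splitting field has degree |S_3| = 6 over Q, so [K : Q] = 6.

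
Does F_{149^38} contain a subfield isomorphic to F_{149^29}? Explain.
No: F_{149^29} is not a subfield of F_{149^38}

F_{p^m} embeds in F_{p^n} iff m | n. Here 29 ∤ 38 (since 38 = 1·29 + 9 with remainder 9 ≠ 0), so F_{149^29} is not a subfield of F_{149^38}. Equivalently: if it were, the tower law would give 29 = [F_{149^29}:F_149] dividing [F_{149^38}:F_149] = 38, contradiction.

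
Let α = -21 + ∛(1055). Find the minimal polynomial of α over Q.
m_α(x) = x^3 + 63x^2 + 1323x + 8206

Set β = α + 21 = ∛(1055), so β^3 = 1055. Then (α + 21)^3 - 1055 = 0, i.e. α is a root of g(x) = (x + 21)^3 - 1055 = x^3 + 63x^2 + 1323x + 8206. Since g(x) = h(x + 21) where h(x) = x^3 - 1055, and h is irreducible over Q (because 1055 is not a perfect cube, so h has no rational root, and a monic cubic with no rational root is irreducible), g is also irreducible (irreducibility is preserved under the substitution x → x + 21). Hence m_α(x) = x^3 + 63x^2 + 1323x + 8206.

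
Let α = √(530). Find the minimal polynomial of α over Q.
m_α(x) = x^2 - 530

α satisfies α^2 - 530 = 0, so x^2 - 530 annihilates α. Since d = 530 is squarefree and ≠ 1, it is not a perfect square in Q, so x^2 - 530 has no rational root and is therefore irreducible over Q (a degree-2 polynomial over a field is irreducible iff it has no root). Hence m_α(x) = x^2 - 530.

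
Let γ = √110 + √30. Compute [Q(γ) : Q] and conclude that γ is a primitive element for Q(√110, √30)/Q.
[Q(γ) : Q] = 4 (equivalently, Q(γ) = Q(√110, √30))

Obviously Q(γ) ⊆ Q(√110, √30), and [Q(√110, √30):Q] = 4 (since 110, 30 are distinct squarefree integers > 1 with 3300 not a perfect square). To show equality we compute the minimal polynomial of γ. From γ = √110 + √30: γ^2 = 110 + 2√(3300) + 30 = 140 + 2√(3300), so γ^2 - 140 = 2√(3300); squaring, (γ^2 - 140)^2 = 4·3300, i.e. γ^4 - 280γ^2 + 19600 - 13200 = 0, i.e. γ^4 - 280γ^2 + 6400 = 0. So γ is a root of x^4 - 280x^2 + 6400. This polynomial is irreducible over Q: it has no rational root (each ±√110 ± √30 is irrational), and any factorization into two quadratics over Q would force √(3300) ∈ Q (pairing opposite roots) or √110, √30 ∈ Q (other pairings), all impossible. Hence [Q(γ):Q] = 4 = [Q(√110, √30):Q], so Q(γ) = Q(√110, √30).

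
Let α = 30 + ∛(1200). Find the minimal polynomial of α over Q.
m_α(x) = x^3 - 90x^2 + 2700x - 28200

Set β = α - 30 = ∛(1200), so β^3 = 1200. Then (α - 30)^3 - 1200 = 0, i.e. α is a root of g(x) = (x - 30)^3 - 1200 = x^3 - 90x^2 + 2700x - 28200. Since g(x) = h(x - 30) where h(x) = x^3 - 1200, and h is irreducible over Q (because 1200 is not a perfect cube, so h has no rational root, and a monic cubic with no rational root is irreducible), g is also irreducible (irreducibility is preserved under the substitution x → x - 30). Hence m_α(x) = x^3 - 90x^2 + 2700x - 28200.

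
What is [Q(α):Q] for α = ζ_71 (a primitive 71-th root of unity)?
[Q(α):Q] = 70

The minimal polynomial of ζ_71 over Q is the 71-th cyclotomic polynomial Φ_71(x), which is irreducible over Q and has degree φ(71) = 70. Hence [Q(α):Q] = φ(71) = 70.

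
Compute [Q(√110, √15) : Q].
[Q(√110, √15) : Q] = 4

[Q(√110):Q] = 2 (min poly x^2 - 110, irreducible since 110 is squarefree > 1). For the top step, suppose √15 ∈ Q(√110), say √15 = c + d√110 with c, d ∈ Q. Squaring: 15 = c^2 + 110d^2 + 2cd√110. Since √110 ∉ Q this forces 2cd = 0. If d = 0 then √15 = c ∈ Q, contradicting 15 squarefree > 1. If c = 0 then 15 = 110d^2, so 110·15 = (110d)^2 is a perfect square in Q — but 110·15 = 1650 is not a perfect square (since 110 and 15 are distinct squarefree integers). Contradiction. Hence √15 ∉ Q(√110), so x^2 - 15 stays irreducible over Q(√110) and [Q(√110, √15) : Q(√110)] = 2. By the tower law, [Q(√110, √15) : Q] = 2 · 2 = 4.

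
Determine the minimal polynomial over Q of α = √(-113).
m_α(x) = x^2 + 113

α satisfies α^2 + 113 = 0, so x^2 + 113 annihilates α. Since d = -113 is squarefree and ≠ 1, it is not a perfect square in Q, so x^2 + 113 has no rational root and is therefore irreducible over Q (a degree-2 polynomial over a field is irreducible iff it has no root). Hence m_α(x) = x^2 + 113.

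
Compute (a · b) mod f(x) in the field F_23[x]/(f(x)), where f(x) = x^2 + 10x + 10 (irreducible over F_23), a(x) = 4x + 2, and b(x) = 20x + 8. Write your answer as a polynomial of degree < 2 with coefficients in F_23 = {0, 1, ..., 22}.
a · b ≡ 8x + 21 (mod f(x))

Multiply in F_23[x]: a(x)·b(x) = (4x + 2)·(20x + 8) = 11x^2 + 3x + 16. This has degree ≥ 2, so divide by f(x) over F_23: 11x^2 + 3x + 16 = (11)·(x^2 + 10x + 10) + (8x + 21). Hence a·b ≡ 8x + 21 (mod f). (F_23[x]/(f) is a field with 23^2 = 529 elements since f is irreducible of degree 2.)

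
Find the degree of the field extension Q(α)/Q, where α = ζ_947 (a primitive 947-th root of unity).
[Q(α):Q] = 946

The minimal polynomial of ζ_947 over Q is the 947-th cyclotomic polynomial Φ_947(x), which is irreducible over Q and has degree φ(947) = 946. Hence [Q(α):Q] = φ(947) = 946.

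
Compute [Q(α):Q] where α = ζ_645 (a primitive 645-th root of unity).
[Q(α):Q] = 336

The minimal polynomial of ζ_645 over Q is the 645-th cyclotomic polynomial Φ_645(x), which is irreducible over Q and has degree φ(645) = 336. Hence [Q(α):Q] = φ(645) = 336.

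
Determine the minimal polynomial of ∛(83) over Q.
m_α(x) = x^3 - 83

α satisfies α^3 = 83, so x^3 - 83 annihilates α. By the rational root test, a rational root p/q (in lowest terms) of x^3 - 83 would satisfy p^3 = 83 q^3, forcing q = 1 and p^3 = 83; but 83 is not a perfect cube, contradiction. A monic cubic over Q with no rational root is irreducible (any nontrivial factorization would include a linear factor). Hence x^3 - 83 is the minimal polynomial of α, and in particular [Q(α):Q] = 3.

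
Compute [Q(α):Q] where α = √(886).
[Q(α):Q] = 2

[Q(α):Q] equals the degree of the minimal polynomial of α. Here α^2 = 886 and x^2 - 886 is irreducible (d = 886 is squarefree, ≠ 1, hence not a square), so deg(m_α) = 2. Thus [Q(α):Q] = 2.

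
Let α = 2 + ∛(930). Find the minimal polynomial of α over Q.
m_α(x) = x^3 - 6x^2 + 12x - 938

Set β = α - 2 = ∛(930), so β^3 = 930. Then (α - 2)^3 - 930 = 0, i.e. α is a root of g(x) = (x - 2)^3 - 930 = x^3 - 6x^2 + 12x - 938. Since g(x) = h(x - 2) where h(x) = x^3 - 930, and h is irreducible over Q (because 930 is not a perfect cube, so h has no rational root, and a monic cubic with no rational root is irreducible), g is also irreducible (irreducibility is preserved under the substitution x → x - 2). Hence m_α(x) = x^3 - 6x^2 + 12x - 938.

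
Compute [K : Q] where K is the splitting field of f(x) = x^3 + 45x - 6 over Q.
[K : Q] = 6

By the rational root test, any rational root of the monic integer polynomial f(x) = x^3 + 45x - 6 must be an integer dividing the constant term -6, i.e. one of ±{1, 2, 3, 6}. Evaluating: f(1) = 40, f(-1) = -52, f(2) = 92, f(-2) = -104, f(3) = 156, f(-3) = -168, f(6) = 480, f(-6) = -492; none is 0, so f has no rational root and is therefore irreducible over Q (a cubic with no linear factor over a field is irreducible). For an irreducible cubic, the Galois group is A_3 or S_3 according as the discriminant disc(f) = -4a^3 - 27b^2 = -4·(45)^3 - 27·(-6)^2 = -365472 is or is not a square in Q. Here disc(f) = -365472 is not a perfect square in Q, so the Galois group of f over Q is not contained in A_3 and must be all of S_3. The splitting field has degree |S_3| = 6 over Q, so [K : Q] = 6.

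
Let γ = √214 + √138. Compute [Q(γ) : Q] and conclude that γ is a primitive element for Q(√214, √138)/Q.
[Q(γ) : Q] = 4 (equivalently, Q(γ) = Q(√214, √138))

Obviously Q(γ) ⊆ Q(√214, √138), and [Q(√214, √138):Q] = 4 (since 214, 138 are distinct squarefree integers > 1 with 29532 not a perfect square). To show equality we compute the minimal polynomial of γ. From γ = √214 + √138: γ^2 = 214 + 2√(29532) + 138 = 352 + 2√(29532), so γ^2 - 352 = 2√(29532); squaring, (γ^2 - 352)^2 = 4·29532, i.e. γ^4 - 704γ^2 + 123904 - 118128 = 0, i.e. γ^4 - 704γ^2 + 5776 = 0. So γ is a root of x^4 - 704x^2 + 5776. This polynomial is irreducible over Q: it has no rational root (each ±√214 ± √138 is irrational), and any factorization into two quadratics over Q would force √(29532) ∈ Q (pairing opposite roots) or √214, √138 ∈ Q (other pairings), all impossible. Hence [Q(γ):Q] = 4 = [Q(√214, √138):Q], so Q(γ) = Q(√214, √138).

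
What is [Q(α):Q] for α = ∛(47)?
[Q(α):Q] = 3

The minimal polynomial of α is x^3 - 47, irreducible over Q since 47 is not a perfect cube (so x^3 - 47 has no rational root). Hence [Q(α):Q] = deg(m_α) = 3.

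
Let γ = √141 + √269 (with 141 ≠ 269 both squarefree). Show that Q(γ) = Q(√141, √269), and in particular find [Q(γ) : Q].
[Q(γ) : Q] = 4 (equivalently, Q(γ) = Q(√141, √269))

Obviously Q(γ) ⊆ Q(√141, √269), and [Q(√141, √269):Q] = 4 (since 141, 269 are distinct squarefree integers > 1 with 37929 not a perfect square). To show equality we compute the minimal polynomial of γ. From γ = √141 + √269: γ^2 = 141 + 2√(37929) + 269 = 410 + 2√(37929), so γ^2 - 410 = 2√(37929); squaring, (γ^2 - 410)^2 = 4·37929, i.e. γ^4 - 820γ^2 + 168100 - 151716 = 0, i.e. γ^4 - 820γ^2 + 16384 = 0. So γ is a root of x^4 - 820x^2 + 16384. This polynomial is irreducible over Q: it has no rational root (each ±√141 ± √269 is irrational), and any factorization into two quadratics over Q would force √(37929) ∈ Q (pairing opposite roots) or √141, √269 ∈ Q (other pairings), all impossible. Hence [Q(γ):Q] = 4 = [Q(√141, √269):Q], so Q(γ) = Q(√141, √269).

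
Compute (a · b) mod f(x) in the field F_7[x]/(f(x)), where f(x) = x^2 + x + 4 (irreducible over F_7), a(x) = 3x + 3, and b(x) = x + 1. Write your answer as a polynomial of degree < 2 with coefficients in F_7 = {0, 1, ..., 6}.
a · b ≡ 3x + 5 (mod f(x))

Multiply in F_7[x]: a(x)·b(x) = (3x + 3)·(x + 1) = 3x^2 + 6x + 3. This has degree ≥ 2, so divide by f(x) over F_7: 3x^2 + 6x + 3 = (3)·(x^2 + x + 4) + (3x + 5). Hence a·b ≡ 3x + 5 (mod f). (F_7[x]/(f) is a field with 7^2 = 49 elements since f is irreducible of degree 2.)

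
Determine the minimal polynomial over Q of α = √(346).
m_α(x) = x^2 - 346

α satisfies α^2 - 346 = 0, so x^2 - 346 annihilates α. Since d = 346 is squarefree and ≠ 1, it is not a perfect square in Q, so x^2 - 346 has no rational root and is therefore irreducible over Q (a degree-2 polynomial over a field is irreducible iff it has no root). Hence m_α(x) = x^2 - 346.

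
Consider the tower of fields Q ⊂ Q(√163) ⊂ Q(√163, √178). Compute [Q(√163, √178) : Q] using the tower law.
[Q(√163, √178) : Q] = 4

[Q(√163):Q] = 2 (min poly x^2 - 163, irreducible since 163 is squarefree > 1). For the top step, suppose √178 ∈ Q(√163), say √178 = c + d√163 with c, d ∈ Q. Squaring: 178 = c^2 + 163d^2 + 2cd√163. Since √163 ∉ Q this forces 2cd = 0. If d = 0 then √178 = c ∈ Q, contradicting 178 squarefree > 1. If c = 0 then 178 = 163d^2, so 163·178 = (163d)^2 is a perfect square in Q — but 163·178 = 29014 is not a perfect square (since 163 and 178 are distinct squarefree integers). Contradiction. Hence √178 ∉ Q(√163), so x^2 - 178 stays irreducible over Q(√163) and [Q(√163, √178) : Q(√163)] = 2. By the tower law, [Q(√163, √178) : Q] = 2 · 2 = 4.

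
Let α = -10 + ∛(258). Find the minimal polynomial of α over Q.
m_α(x) = x^3 + 30x^2 + 300x + 742

Set β = α + 10 = ∛(258), so β^3 = 258. Then (α + 10)^3 - 258 = 0, i.e. α is a root of g(x) = (x + 10)^3 - 258 = x^3 + 30x^2 + 300x + 742. Since g(x) = h(x + 10) where h(x) = x^3 - 258, and h is irreducible over Q (because 258 is not a perfect cube, so h has no rational root, and a monic cubic with no rational root is irreducible), g is also irreducible (irreducibility is preserved under the substitution x → x + 10). Hence m_α(x) = x^3 + 30x^2 + 300x + 742.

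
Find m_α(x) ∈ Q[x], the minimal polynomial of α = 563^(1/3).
m_α(x) = x^3 - 563

α satisfies α^3 = 563, so x^3 - 563 annihilates α. By the rational root test, a rational root p/q (in lowest terms) of x^3 - 563 would satisfy p^3 = 563 q^3, forcing q = 1 and p^3 = 563; but 563 is not a perfect cube, contradiction. A monic cubic over Q with no rational root is irreducible (any nontrivial factorization would include a linear factor). Hence x^3 - 563 is the minimal polynomial of α, and in particular [Q(α):Q] = 3.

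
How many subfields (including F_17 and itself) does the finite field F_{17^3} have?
F_{17^3} has 2 subfields

The subfields of F_{p^n} are exactly the fields F_{p^d} for d | n (each is the fixed field of the unique index-d subgroup of Gal(F_{p^n}/F_p) ≅ Z/nZ). The divisors of n = 3 are {1, 3}, giving 2 subfields: F_{17^1}, F_{17^3}.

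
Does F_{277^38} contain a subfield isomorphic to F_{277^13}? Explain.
No: F_{277^13} is not a subfield of F_{277^38}

F_{p^m} embeds in F_{p^n} iff m | n. Here 13 ∤ 38 (since 38 = 2·13 + 12 with remainder 12 ≠ 0), so F_{277^13} is not a subfield of F_{277^38}. Equivalently: if it were, the tower law would give 13 = [F_{277^13}:F_277] dividing [F_{277^38}:F_277] = 38, contradiction.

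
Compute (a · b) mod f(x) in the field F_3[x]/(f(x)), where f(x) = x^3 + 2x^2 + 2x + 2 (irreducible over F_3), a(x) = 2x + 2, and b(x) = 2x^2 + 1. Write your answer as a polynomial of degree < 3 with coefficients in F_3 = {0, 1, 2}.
a · b ≡ 2x^2 (mod f(x))

Multiply in F_3[x]: a(x)·b(x) = (2x + 2)·(2x^2 + 1) = x^3 + x^2 + 2x + 2. This has degree ≥ 3, so divide by f(x) over F_3: x^3 + x^2 + 2x + 2 = (1)·(x^3 + 2x^2 + 2x + 2) + (2x^2). Hence a·b ≡ 2x^2 (mod f). (F_3[x]/(f) is a field with 3^3 = 27 elements since f is irreducible of degree 3.)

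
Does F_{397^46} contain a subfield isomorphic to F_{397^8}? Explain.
No: F_{397^8} is not a subfield of F_{397^46}

F_{p^m} embeds in F_{p^n} iff m | n. Here 8 ∤ 46 (since 46 = 5·8 + 6 with remainder 6 ≠ 0), so F_{397^8} is not a subfield of F_{397^46}. Equivalently: if it were, the tower law would give 8 = [F_{397^8}:F_397] dividing [F_{397^46}:F_397] = 46, contradiction.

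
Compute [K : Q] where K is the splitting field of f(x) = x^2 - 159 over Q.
[K : Q] = 2

f(x) = x^2 - 159 factors as (x - √159)(x + √159). The splitting field is K = Q(√159). Since 159 is squarefree and > 1, it is not a perfect square, so x^2 - 159 is irreducible over Q and [Q(√159) : Q] = 2. Hence [K : Q] = 2.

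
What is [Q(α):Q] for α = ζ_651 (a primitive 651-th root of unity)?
[Q(α):Q] = 360

The minimal polynomial of ζ_651 over Q is the 651-th cyclotomic polynomial Φ_651(x), which is irreducible over Q and has degree φ(651) = 360. Hence [Q(α):Q] = φ(651) = 360.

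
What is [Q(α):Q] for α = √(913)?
[Q(α):Q] = 2

[Q(α):Q] equals the degree of the minimal polynomial of α. Here α^2 = 913 and x^2 - 913 is irreducible (d = 913 is squarefree, ≠ 1, hence not a square), so deg(m_α) = 2. Thus [Q(α):Q] = 2.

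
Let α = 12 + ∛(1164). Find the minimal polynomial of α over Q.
m_α(x) = x^3 - 36x^2 + 432x - 2892

Set β = α - 12 = ∛(1164), so β^3 = 1164. Then (α - 12)^3 - 1164 = 0, i.e. α is a root of g(x) = (x - 12)^3 - 1164 = x^3 - 36x^2 + 432x - 2892. Since g(x) = h(x - 12) where h(x) = x^3 - 1164, and h is irreducible over Q (because 1164 is not a perfect cube, so h has no rational root, and a monic cubic with no rational root is irreducible), g is also irreducible (irreducibility is preserved under the substitution x → x - 12). Hence m_α(x) = x^3 - 36x^2 + 432x - 2892.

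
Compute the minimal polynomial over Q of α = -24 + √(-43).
m_α(x) = x^2 + 48x + 619

From α + 24 = √(-43), squaring gives (α + 24)^2 = -43, i.e. α^2 + 48α + 576 = -43, so α^2 + 48α + 619 = 0. The discriminant of x^2 + 48x + 619 is (48)^2 - 4·(619) = 2304 - 2476 = -172, and 4·(-43) is not a perfect square in Q since -43 is squarefree and ≠ 1. Hence x^2 + 48x + 619 is irreducible over Q and is the minimal polynomial of α.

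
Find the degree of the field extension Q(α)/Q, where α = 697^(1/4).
[Q(α):Q] = 4

α is a root of x^4 - 697. By Eisenstein's criterion at the prime p = 17 (which divides the constant term 697 but p^2 = 289 does not, since 697 is squarefree), x^4 - 697 is irreducible over Q. Hence [Q(α):Q] = 4.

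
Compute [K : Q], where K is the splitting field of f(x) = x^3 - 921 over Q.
[K : Q] = 6

The roots of x^3 - 921 are ∛921, ω∛921, ω^2∛921 where ω = e^(2πi/3) is a primitive cube root of unity, so K = Q(∛921, ω). Now [Q(∛921):Q] = 3 (since 921 is not a perfect cube, x^3 - 921 is irreducible) and [Q(ω):Q] = 2. Both 2 and 3 divide [K:Q], and [K:Q] ≤ 3·2 = 6, so [K:Q] = 6. (Equivalently: Q(∛921) ⊂ R but ω ∉ R, so [K : Q(∛921)] = 2.)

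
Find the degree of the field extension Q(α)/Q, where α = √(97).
[Q(α):Q] = 2

[Q(α):Q] equals the degree of the minimal polynomial of α. Here α^2 = 97 and x^2 - 97 is irreducible (d = 97 is squarefree, ≠ 1, hence not a square), so deg(m_α) = 2. Thus [Q(α):Q] = 2.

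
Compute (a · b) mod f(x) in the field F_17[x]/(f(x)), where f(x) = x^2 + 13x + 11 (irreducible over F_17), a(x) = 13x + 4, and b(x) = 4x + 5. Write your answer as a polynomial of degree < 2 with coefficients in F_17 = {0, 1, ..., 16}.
a · b ≡ 9 (mod f(x))

Multiply in F_17[x]: a(x)·b(x) = (13x + 4)·(4x + 5) = x^2 + 13x + 3. This has degree ≥ 2, so divide by f(x) over F_17: x^2 + 13x + 3 = (1)·(x^2 + 13x + 11) + (9). Hence a·b ≡ 9 (mod f). (F_17[x]/(f) is a field with 17^2 = 289 elements since f is irreducible of degree 2.)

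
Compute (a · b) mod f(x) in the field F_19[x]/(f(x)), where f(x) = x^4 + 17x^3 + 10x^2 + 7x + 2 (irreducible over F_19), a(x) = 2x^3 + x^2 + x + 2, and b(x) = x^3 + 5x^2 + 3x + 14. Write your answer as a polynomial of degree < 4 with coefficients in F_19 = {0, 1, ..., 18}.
a · b ≡ 13x^3 + 2x^2 + 7x + 3 (mod f(x))

Multiply in F_19[x]: a(x)·b(x) = (2x^3 + x^2 + x + 2)·(x^3 + 5x^2 + 3x + 14) = 2x^6 + 11x^5 + 12x^4 + 8x^2 + x + 9. This has degree ≥ 4, so divide by f(x) over F_19: 2x^6 + 11x^5 + 12x^4 + 8x^2 + x + 9 = (2x^2 + 15x + 3)·(x^4 + 17x^3 + 10x^2 + 7x + 2) + (13x^3 + 2x^2 + 7x + 3). Hence a·b ≡ 13x^3 + 2x^2 + 7x + 3 (mod f). (F_19[x]/(f) is a field with 19^4 = 130321 elements since f is irreducible of degree 4.)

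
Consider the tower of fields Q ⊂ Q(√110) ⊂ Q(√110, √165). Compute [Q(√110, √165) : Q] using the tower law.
[Q(√110, √165) : Q] = 4

[Q(√110):Q] = 2 (min poly x^2 - 110, irreducible since 110 is squarefree > 1). For the top step, suppose √165 ∈ Q(√110), say √165 = c + d√110 with c, d ∈ Q. Squaring: 165 = c^2 + 110d^2 + 2cd√110. Since √110 ∉ Q this forces 2cd = 0. If d = 0 then √165 = c ∈ Q, contradicting 165 squarefree > 1. If c = 0 then 165 = 110d^2, so 110·165 = (110d)^2 is a perfect square in Q — but 110·165 = 18150 is not a perfect square (since 110 and 165 are distinct squarefree integers). Contradiction. Hence √165 ∉ Q(√110), so x^2 - 165 stays irreducible over Q(√110) and [Q(√110, √165) : Q(√110)] = 2. By the tower law, [Q(√110, √165) : Q] = 2 · 2 = 4.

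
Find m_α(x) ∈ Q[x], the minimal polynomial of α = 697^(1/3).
m_α(x) = x^3 - 697

α satisfies α^3 = 697, so x^3 - 697 annihilates α. By the rational root test, a rational root p/q (in lowest terms) of x^3 - 697 would satisfy p^3 = 697 q^3, forcing q = 1 and p^3 = 697; but 697 is not a perfect cube, contradiction. A monic cubic over Q with no rational root is irreducible (any nontrivial factorization would include a linear factor). Hence x^3 - 697 is the minimal polynomial of α, and in particular [Q(α):Q] = 3.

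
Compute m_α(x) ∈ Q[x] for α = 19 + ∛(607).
m_α(x) = x^3 - 57x^2 + 1083x - 7466

Set β = α - 19 = ∛(607), so β^3 = 607. Then (α - 19)^3 - 607 = 0, i.e. α is a root of g(x) = (x - 19)^3 - 607 = x^3 - 57x^2 + 1083x - 7466. Since g(x) = h(x - 19) where h(x) = x^3 - 607, and h is irreducible over Q (because 607 is not a perfect cube, so h has no rational root, and a monic cubic with no rational root is irreducible), g is also irreducible (irreducibility is preserved under the substitution x → x - 19). Hence m_α(x) = x^3 - 57x^2 + 1083x - 7466.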